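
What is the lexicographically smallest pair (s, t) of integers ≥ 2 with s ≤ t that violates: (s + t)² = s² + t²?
Substituting (2, 2) into the claim:
LHS = (2 + 2)² = 16
RHS = 2² + 2² = 8

Since LHS ≠ RHS, this pair disproves the claim, and no lexicographically smaller pair (s ≤ t, integers ≥ 2) does.

For instance (2, 5) is also a counterexample (LHS = 49, RHS = 29), but it's lexicographically larger.

Answer: (s, t) = (2, 2)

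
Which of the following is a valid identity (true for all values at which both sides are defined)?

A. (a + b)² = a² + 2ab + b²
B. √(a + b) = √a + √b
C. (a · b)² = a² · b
A: holds — e.g. at (2, 2), both sides equal 16.
B: fails at (3, 4) — LHS = √(7) ≈ 2.646, RHS = √(3) + 2 ≈ 3.732.
C: fails at (3, 7) — LHS = 441, RHS = 63.

Answer: A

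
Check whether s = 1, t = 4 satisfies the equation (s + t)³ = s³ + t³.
Substituting s = 1, t = 4:

LHS = (1 + 4)³ = 125
RHS = 1³ + 4³ = 65

LHS ≠ RHS, so the equation does not hold at this point.

Answer: Fails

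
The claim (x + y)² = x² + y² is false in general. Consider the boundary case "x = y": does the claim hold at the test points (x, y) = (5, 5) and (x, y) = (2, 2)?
No, fails at both test points

At (5, 5): LHS = 100 ≠ RHS = 50
At (2, 2): LHS = 16 ≠ RHS = 8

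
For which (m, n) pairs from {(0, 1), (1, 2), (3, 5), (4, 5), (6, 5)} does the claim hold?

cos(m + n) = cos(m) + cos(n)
None

Testing each pair:
(0, 1): LHS = cos(1) ≈ 0.5403, RHS = cos(1) + 1 ≈ 1.54 → fails
(1, 2): LHS = cos(3) ≈ -0.99, RHS = cos(2) + cos(1) ≈ 0.1242 → fails
(3, 5): LHS = cos(8) ≈ -0.1455, RHS = cos(3) + cos(5) ≈ -0.7063 → fails
(4, 5): LHS = cos(9) ≈ -0.9111, RHS = cos(4) + cos(5) ≈ -0.37 → fails
(6, 5): LHS = cos(11) ≈ 0.004426, RHS = cos(5) + cos(6) ≈ 1.244 → fails

No pair satisfies the claim.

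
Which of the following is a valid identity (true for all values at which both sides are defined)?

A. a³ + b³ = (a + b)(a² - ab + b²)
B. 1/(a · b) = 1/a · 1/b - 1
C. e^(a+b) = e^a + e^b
A

A: holds — e.g. at (4, 6), both sides equal 280.
B: fails at (1, 5) — LHS = 1/5, RHS = -4/5.
C: fails at (1, 5) — LHS = e^6 ≈ 403.4, RHS = e + e^5 ≈ 151.1.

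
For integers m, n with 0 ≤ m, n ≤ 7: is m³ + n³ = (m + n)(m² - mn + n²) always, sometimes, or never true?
Always true

The identity holds for every pair in the range. For instance at (m, n) = (2, 4): both sides equal 72.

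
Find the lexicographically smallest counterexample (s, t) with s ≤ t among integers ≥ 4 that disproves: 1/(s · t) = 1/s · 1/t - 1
Substituting (4, 4) into the claim:
LHS = 1/(4 · 4) = 1/16
RHS = 1/4 · 1/4 - 1 = -15/16

Since LHS ≠ RHS, this pair disproves the claim, and no lexicographically smaller pair (s ≤ t, integers ≥ 4) does.

For instance (6, 10) is also a counterexample (LHS = 1/60, RHS = -59/60), but it's lexicographically larger.

Answer: (s, t) = (4, 4)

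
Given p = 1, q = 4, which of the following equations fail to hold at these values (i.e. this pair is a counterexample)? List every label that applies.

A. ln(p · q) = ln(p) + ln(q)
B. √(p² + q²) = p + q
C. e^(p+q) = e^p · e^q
B

Evaluating each claim at the given values:
A. LHS = ln(4) ≈ 1.386, RHS = ln(4) ≈ 1.386 → holds here (LHS = RHS)
B. LHS = √(17) ≈ 4.123, RHS = 5 → fails here (LHS ≠ RHS)
C. LHS = e^5 ≈ 148.4, RHS = e^5 ≈ 148.4 → holds here (LHS = RHS)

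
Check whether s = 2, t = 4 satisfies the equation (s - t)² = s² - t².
Substituting s = 2, t = 4:

LHS = (2 - 4)² = 4
RHS = 2² - 4² = -12

LHS ≠ RHS, so the equation does not hold at this point.

Answer: Fails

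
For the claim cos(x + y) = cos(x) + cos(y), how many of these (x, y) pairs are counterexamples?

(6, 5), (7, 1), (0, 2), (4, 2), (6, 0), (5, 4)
Testing each pair:
(6, 5): LHS = cos(11) ≈ 0.004426, RHS = cos(5) + cos(6) ≈ 1.244 → counterexample
(7, 1): LHS = cos(8) ≈ -0.1455, RHS = cos(1) + cos(7) ≈ 1.294 → counterexample
(0, 2): LHS = cos(2) ≈ -0.4161, RHS = cos(2) + 1 ≈ 0.5839 → counterexample
(4, 2): LHS = cos(6) ≈ 0.9602, RHS = cos(4) + cos(2) ≈ -1.07 → counterexample
(6, 0): LHS = cos(6) ≈ 0.9602, RHS = cos(6) + 1 ≈ 1.96 → counterexample
(5, 4): LHS = cos(9) ≈ -0.9111, RHS = cos(4) + cos(5) ≈ -0.37 → counterexample

That makes 6 counterexamples.

Answer: 6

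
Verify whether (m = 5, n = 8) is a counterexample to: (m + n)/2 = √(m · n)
Yes

Substituting m = 5, n = 8:
LHS = (5 + 8)/2 = 13/2
RHS = √(5 · 8) = 2·√(10) ≈ 6.325

Since LHS ≠ RHS, this pair disproves the claim.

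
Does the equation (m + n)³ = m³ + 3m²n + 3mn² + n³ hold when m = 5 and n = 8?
Substituting m = 5, n = 8:

LHS = (5 + 8)³ = 2197
RHS = 5³ + 3·5²·8 + 3·5·8² + 8³ = 2197

LHS = RHS, so the equation holds at this point.

Answer: Holds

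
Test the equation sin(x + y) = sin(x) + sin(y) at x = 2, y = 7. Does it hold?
Substituting x = 2, y = 7:

LHS = sin(2 + 7) = sin(9) ≈ 0.4121
RHS = sin(2) + sin(7) ≈ 1.566

LHS ≠ RHS, so the equation does not hold at this point.

Answer: Fails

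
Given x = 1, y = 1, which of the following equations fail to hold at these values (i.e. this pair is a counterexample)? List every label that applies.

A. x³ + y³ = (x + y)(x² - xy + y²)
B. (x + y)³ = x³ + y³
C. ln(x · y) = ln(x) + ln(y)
Evaluating each claim at the given values:
A. LHS = 2, RHS = 2 → holds here (LHS = RHS)
B. LHS = 8, RHS = 2 → fails here (LHS ≠ RHS)
C. LHS = 0, RHS = 0 → holds here (LHS = RHS)

Answer: B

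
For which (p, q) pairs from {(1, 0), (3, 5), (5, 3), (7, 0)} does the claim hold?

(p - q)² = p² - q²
(1, 0), (7, 0)

Testing each pair:
(1, 0): LHS = 1, RHS = 1 → holds
(3, 5): LHS = 4, RHS = -16 → fails
(5, 3): LHS = 4, RHS = 16 → fails
(7, 0): LHS = 49, RHS = 49 → holds

2 of 4 pairs satisfy the claim.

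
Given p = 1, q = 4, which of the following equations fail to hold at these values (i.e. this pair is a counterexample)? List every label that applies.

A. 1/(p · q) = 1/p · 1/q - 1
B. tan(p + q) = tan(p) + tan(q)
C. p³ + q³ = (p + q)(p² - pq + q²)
Evaluating each claim at the given values:
A. LHS = 1/4, RHS = -3/4 → fails here (LHS ≠ RHS)
B. LHS = tan(5) ≈ -3.381, RHS = tan(4) + tan(1) ≈ 2.715 → fails here (LHS ≠ RHS)
C. LHS = 65, RHS = 65 → holds here (LHS = RHS)

Answer: A, B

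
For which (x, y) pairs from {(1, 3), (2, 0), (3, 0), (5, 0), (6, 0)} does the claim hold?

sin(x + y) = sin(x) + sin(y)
Testing each pair:
(1, 3): LHS = sin(4) ≈ -0.7568, RHS = sin(3) + sin(1) ≈ 0.9826 → fails
(2, 0): LHS = sin(2) ≈ 0.9093, RHS = sin(2) ≈ 0.9093 → holds
(3, 0): LHS = sin(3) ≈ 0.1411, RHS = sin(3) ≈ 0.1411 → holds
(5, 0): LHS = sin(5) ≈ -0.9589, RHS = sin(5) ≈ -0.9589 → holds
(6, 0): LHS = sin(6) ≈ -0.2794, RHS = sin(6) ≈ -0.2794 → holds

4 of 5 pairs satisfy the claim.

Answer: (2, 0), (3, 0), (5, 0), (6, 0)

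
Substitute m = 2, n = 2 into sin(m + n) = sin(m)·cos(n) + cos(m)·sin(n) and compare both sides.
LHS = sin(2 + 2) = sin(4) ≈ -0.7568
RHS = sin(2)·cos(2) + cos(2)·sin(2) = 2·sin(2)·cos(2) ≈ -0.7568

LHS = RHS: the two sides agree.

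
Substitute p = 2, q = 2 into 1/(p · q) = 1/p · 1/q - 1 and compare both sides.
LHS = 1/(2 · 2) = 1/4
RHS = 1/2 · 1/2 - 1 = -3/4

LHS ≠ RHS, so the equation does not hold here.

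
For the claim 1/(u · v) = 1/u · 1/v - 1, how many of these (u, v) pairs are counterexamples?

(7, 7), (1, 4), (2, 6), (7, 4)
4

Testing each pair:
(7, 7): LHS = 1/49, RHS = -48/49 → counterexample
(1, 4): LHS = 1/4, RHS = -3/4 → counterexample
(2, 6): LHS = 1/12, RHS = -11/12 → counterexample
(7, 4): LHS = 1/28, RHS = -27/28 → counterexample

That makes 4 counterexamples.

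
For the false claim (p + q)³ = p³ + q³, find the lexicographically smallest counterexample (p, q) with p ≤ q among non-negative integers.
At (0, 0): both sides equal 0, so it holds there.
At (0, 2): both sides equal 8, so it holds there.

Substituting (1, 1) into the claim:
LHS = (1 + 1)³ = 8
RHS = 1³ + 1³ = 2

Since LHS ≠ RHS, this pair disproves the claim, and no lexicographically smaller pair (p ≤ q, non-negative integers) does.

For instance (2, 5) is also a counterexample (LHS = 343, RHS = 133), but it's lexicographically larger.

Answer: (p, q) = (1, 1)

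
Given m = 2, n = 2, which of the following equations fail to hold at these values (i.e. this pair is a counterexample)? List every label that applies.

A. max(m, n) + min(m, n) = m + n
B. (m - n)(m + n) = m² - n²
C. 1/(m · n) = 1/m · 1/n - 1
C

Evaluating each claim at the given values:
A. LHS = 4, RHS = 4 → holds here (LHS = RHS)
B. LHS = 0, RHS = 0 → holds here (LHS = RHS)
C. LHS = 1/4, RHS = -3/4 → fails here (LHS ≠ RHS)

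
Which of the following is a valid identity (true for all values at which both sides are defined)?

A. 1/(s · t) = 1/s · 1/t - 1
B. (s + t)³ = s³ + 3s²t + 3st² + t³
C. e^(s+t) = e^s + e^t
B

A: fails at (2, 4) — LHS = 1/8, RHS = -7/8.
B: holds — e.g. at (2, 2), both sides equal 64.
C: fails at (4, 6) — LHS = e^10 ≈ 22026.5, RHS = e^4 + e^6 ≈ 458.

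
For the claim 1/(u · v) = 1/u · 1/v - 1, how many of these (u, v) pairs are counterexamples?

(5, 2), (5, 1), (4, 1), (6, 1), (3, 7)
Testing each pair:
(5, 2): LHS = 1/10, RHS = -9/10 → counterexample
(5, 1): LHS = 1/5, RHS = -4/5 → counterexample
(4, 1): LHS = 1/4, RHS = -3/4 → counterexample
(6, 1): LHS = 1/6, RHS = -5/6 → counterexample
(3, 7): LHS = 1/21, RHS = -20/21 → counterexample

That makes 5 counterexamples.

Answer: 5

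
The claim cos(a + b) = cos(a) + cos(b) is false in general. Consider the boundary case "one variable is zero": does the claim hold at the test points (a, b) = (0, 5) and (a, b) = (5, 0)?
No, fails at both test points

At (0, 5): LHS = cos(5) ≈ 0.2837 ≠ RHS = cos(5) + 1 ≈ 1.284
At (5, 0): LHS = cos(5) ≈ 0.2837 ≠ RHS = cos(5) + 1 ≈ 1.284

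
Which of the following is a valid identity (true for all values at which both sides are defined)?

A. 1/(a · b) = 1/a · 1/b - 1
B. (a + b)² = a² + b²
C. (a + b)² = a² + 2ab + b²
C

A: fails at (3, 7) — LHS = 1/21, RHS = -20/21.
B: fails at (3, 7) — LHS = 100, RHS = 58.
C: holds — e.g. at (2, 7), both sides equal 81.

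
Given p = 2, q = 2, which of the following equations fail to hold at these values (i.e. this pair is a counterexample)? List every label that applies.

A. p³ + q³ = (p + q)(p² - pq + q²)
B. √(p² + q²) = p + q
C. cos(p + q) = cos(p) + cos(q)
Evaluating each claim at the given values:
A. LHS = 16, RHS = 16 → holds here (LHS = RHS)
B. LHS = 2·√(2) ≈ 2.828, RHS = 4 → fails here (LHS ≠ RHS)
C. LHS = cos(4) ≈ -0.6536, RHS = 2·cos(2) ≈ -0.8323 → fails here (LHS ≠ RHS)

Answer: B, C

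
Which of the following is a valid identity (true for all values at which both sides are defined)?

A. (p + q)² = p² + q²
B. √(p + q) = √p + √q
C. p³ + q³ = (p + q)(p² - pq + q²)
C

A: fails at (2, 2) — LHS = 16, RHS = 8.
B: fails at (3, 5) — LHS = 2·√(2) ≈ 2.828, RHS = √(3) + √(5) ≈ 3.968.
C: holds — e.g. at (5, 5), both sides equal 250.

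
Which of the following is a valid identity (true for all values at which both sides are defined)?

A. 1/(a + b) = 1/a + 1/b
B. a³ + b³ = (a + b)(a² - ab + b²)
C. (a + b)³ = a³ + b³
A: fails at (2, 3) — LHS = 1/5, RHS = 5/6.
B: holds — e.g. at (2, 4), both sides equal 72.
C: fails at (4, 5) — LHS = 729, RHS = 189.

Answer: B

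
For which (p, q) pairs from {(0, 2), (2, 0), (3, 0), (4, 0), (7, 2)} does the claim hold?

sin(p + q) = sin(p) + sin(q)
Testing each pair:
(0, 2): LHS = sin(2) ≈ 0.9093, RHS = sin(2) ≈ 0.9093 → holds
(2, 0): LHS = sin(2) ≈ 0.9093, RHS = sin(2) ≈ 0.9093 → holds
(3, 0): LHS = sin(3) ≈ 0.1411, RHS = sin(3) ≈ 0.1411 → holds
(4, 0): LHS = sin(4) ≈ -0.7568, RHS = sin(4) ≈ -0.7568 → holds
(7, 2): LHS = sin(9) ≈ 0.4121, RHS = sin(7) + sin(2) ≈ 1.566 → fails

4 of 5 pairs satisfy the claim.

Answer: (0, 2), (2, 0), (3, 0), (4, 0)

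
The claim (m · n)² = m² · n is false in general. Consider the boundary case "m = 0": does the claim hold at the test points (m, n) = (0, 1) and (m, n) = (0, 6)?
Yes, holds at both test points

At (0, 1): LHS = 0, RHS = 0 → equal
At (0, 6): LHS = 0, RHS = 0 → equal

So the claim does hold at both of these boundary points, even though it is not an identity.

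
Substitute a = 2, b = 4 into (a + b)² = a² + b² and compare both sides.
LHS = (2 + 4)² = 36
RHS = 2² + 4² = 20

LHS ≠ RHS, so the equation does not hold here.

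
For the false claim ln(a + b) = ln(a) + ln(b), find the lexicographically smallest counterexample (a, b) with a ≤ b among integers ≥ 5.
Substituting (5, 5) into the claim:
LHS = ln(5 + 5) = ln(10) ≈ 2.303
RHS = ln(5) + ln(5) = 2·ln(5) ≈ 3.219

Since LHS ≠ RHS, this pair disproves the claim, and no lexicographically smaller pair (a ≤ b, integers ≥ 5) does.

For instance (6, 9) is also a counterexample (LHS = ln(15) ≈ 2.708, RHS = ln(6) + ln(9) ≈ 3.989), but it's lexicographically larger.

Answer: (a, b) = (5, 5)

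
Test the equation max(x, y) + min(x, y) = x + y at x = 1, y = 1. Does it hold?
Substituting x = 1, y = 1:

LHS = max(1, 1) + min(1, 1) = 2
RHS = 1 + 1 = 2

LHS = RHS, so the equation holds at this point.

Answer: Holds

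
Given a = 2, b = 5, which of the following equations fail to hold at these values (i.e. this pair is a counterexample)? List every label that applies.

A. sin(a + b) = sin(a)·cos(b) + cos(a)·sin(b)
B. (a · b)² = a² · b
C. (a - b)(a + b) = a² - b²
Evaluating each claim at the given values:
A. LHS = sin(7) ≈ 0.657, RHS = sin(2)·cos(5) + sin(5)·cos(2) ≈ 0.657 → holds here (LHS = RHS)
B. LHS = 100, RHS = 20 → fails here (LHS ≠ RHS)
C. LHS = -21, RHS = -21 → holds here (LHS = RHS)

Answer: B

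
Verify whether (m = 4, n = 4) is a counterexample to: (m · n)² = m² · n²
No

Substituting m = 4, n = 4:
LHS = (4 · 4)² = 256
RHS = 4² · 4² = 256

The sides agree, so this pair does not disprove the claim.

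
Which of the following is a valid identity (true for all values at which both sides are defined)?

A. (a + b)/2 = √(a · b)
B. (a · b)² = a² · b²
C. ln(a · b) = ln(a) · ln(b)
B

A: fails at (4, 5) — LHS = 9/2, RHS = 2·√(5) ≈ 4.472.
B: holds — e.g. at (4, 5), both sides equal 400.
C: fails at (5, 8) — LHS = ln(40) ≈ 3.689, RHS = ln(5)·ln(8) ≈ 3.347.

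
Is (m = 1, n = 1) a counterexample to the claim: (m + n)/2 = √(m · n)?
Substituting m = 1, n = 1:
LHS = (1 + 1)/2 = 1
RHS = √(1 · 1) = 1

The sides agree, so this pair does not disprove the claim.

Answer: No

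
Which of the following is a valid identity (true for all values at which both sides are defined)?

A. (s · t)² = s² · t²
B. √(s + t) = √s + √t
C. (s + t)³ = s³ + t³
A

A: holds — e.g. at (5, 8), both sides equal 1600.
B: fails at (2, 4) — LHS = √(6) ≈ 2.449, RHS = √(2) + 2 ≈ 3.414.
C: fails at (2, 2) — LHS = 64, RHS = 16.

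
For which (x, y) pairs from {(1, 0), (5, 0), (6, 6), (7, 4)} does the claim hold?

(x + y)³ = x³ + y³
(1, 0), (5, 0)

Testing each pair:
(1, 0): LHS = 1, RHS = 1 → holds
(5, 0): LHS = 125, RHS = 125 → holds
(6, 6): LHS = 1728, RHS = 432 → fails
(7, 4): LHS = 1331, RHS = 407 → fails

2 of 4 pairs satisfy the claim.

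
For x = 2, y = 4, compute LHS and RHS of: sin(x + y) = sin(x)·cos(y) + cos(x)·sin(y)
LHS = sin(2 + 4) = sin(6) ≈ -0.2794
RHS = sin(2)·cos(4) + cos(2)·sin(4) = sin(2)·cos(4) + sin(4)·cos(2) ≈ -0.2794

LHS = RHS: the two sides agree.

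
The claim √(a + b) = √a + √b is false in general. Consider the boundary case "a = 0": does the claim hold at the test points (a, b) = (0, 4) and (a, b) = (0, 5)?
Yes, holds at both test points

At (0, 4): LHS = 2, RHS = 2 → equal
At (0, 5): LHS = √(5) ≈ 2.236, RHS = √(5) ≈ 2.236 → equal

So the claim does hold at both of these boundary points, even though it is not an identity.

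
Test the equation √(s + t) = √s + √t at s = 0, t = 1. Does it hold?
Substituting s = 0, t = 1:

LHS = √(0 + 1) = 1
RHS = √0 + √1 = 1

LHS = RHS, so the equation holds at this point.

Answer: Holds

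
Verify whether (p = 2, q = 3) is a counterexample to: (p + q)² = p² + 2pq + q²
No

Substituting p = 2, q = 3:
LHS = (2 + 3)² = 25
RHS = 2² + 2·2·3 + 3² = 25

The sides agree, so this pair does not disprove the claim.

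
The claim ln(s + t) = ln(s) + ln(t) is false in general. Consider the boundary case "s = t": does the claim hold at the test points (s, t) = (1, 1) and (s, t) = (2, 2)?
At (1, 1): LHS = ln(2) ≈ 0.6931 ≠ RHS = 0
At (2, 2): LHS = ln(4) ≈ 1.386, RHS = 2·ln(2) ≈ 1.386 → equal

Answer: Only at (2, 2)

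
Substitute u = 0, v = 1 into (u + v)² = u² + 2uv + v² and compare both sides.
LHS = (0 + 1)² = 1
RHS = 0² + 2·0·1 + 1² = 1

LHS = RHS: the two sides agree.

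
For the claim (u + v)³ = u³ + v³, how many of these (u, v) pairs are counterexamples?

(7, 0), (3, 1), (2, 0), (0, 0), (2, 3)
2

Testing each pair:
(7, 0): LHS = 343, RHS = 343 → satisfies claim
(3, 1): LHS = 64, RHS = 28 → counterexample
(2, 0): LHS = 8, RHS = 8 → satisfies claim
(0, 0): LHS = 0, RHS = 0 → satisfies claim
(2, 3): LHS = 125, RHS = 35 → counterexample

That makes 2 counterexamples.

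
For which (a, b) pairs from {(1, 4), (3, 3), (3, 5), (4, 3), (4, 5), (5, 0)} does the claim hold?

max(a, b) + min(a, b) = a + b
All pairs

Testing each pair:
(1, 4): LHS = 5, RHS = 5 → holds
(3, 3): LHS = 6, RHS = 6 → holds
(3, 5): LHS = 8, RHS = 8 → holds
(4, 3): LHS = 7, RHS = 7 → holds
(4, 5): LHS = 9, RHS = 9 → holds
(5, 0): LHS = 5, RHS = 5 → holds

Every pair satisfies the claim.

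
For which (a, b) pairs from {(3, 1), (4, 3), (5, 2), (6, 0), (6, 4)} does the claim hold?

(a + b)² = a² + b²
(6, 0)

Testing each pair:
(3, 1): LHS = 16, RHS = 10 → fails
(4, 3): LHS = 49, RHS = 25 → fails
(5, 2): LHS = 49, RHS = 29 → fails
(6, 0): LHS = 36, RHS = 36 → holds
(6, 4): LHS = 100, RHS = 52 → fails

1 of 5 pairs satisfies the claim.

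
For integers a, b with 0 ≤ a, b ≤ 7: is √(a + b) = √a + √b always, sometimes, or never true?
It holds at (a, b) = (0, 7) (both sides equal √(7) ≈ 2.646), but fails at (a, b) = (7, 2) (LHS = 3, RHS = √(2) + √(7) ≈ 4.06).

Answer: Sometimes true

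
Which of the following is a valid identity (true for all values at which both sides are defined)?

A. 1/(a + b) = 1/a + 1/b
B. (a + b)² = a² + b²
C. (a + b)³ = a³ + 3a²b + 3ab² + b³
C

A: fails at (2, 4) — LHS = 1/6, RHS = 3/4.
B: fails at (3, 5) — LHS = 64, RHS = 34.
C: holds — e.g. at (6, 7), both sides equal 2197.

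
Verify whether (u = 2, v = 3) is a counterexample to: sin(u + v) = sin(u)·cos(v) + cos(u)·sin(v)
No

Substituting u = 2, v = 3:
LHS = sin(2 + 3) = sin(5) ≈ -0.9589
RHS = sin(2)·cos(3) + cos(2)·sin(3) = sin(2)·cos(3) + sin(3)·cos(2) ≈ -0.9589

The sides agree, so this pair does not disprove the claim.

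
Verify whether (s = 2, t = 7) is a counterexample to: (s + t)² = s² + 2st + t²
Substituting s = 2, t = 7:
LHS = (2 + 7)² = 81
RHS = 2² + 2·2·7 + 7² = 81

The sides agree, so this pair does not disprove the claim.

Answer: No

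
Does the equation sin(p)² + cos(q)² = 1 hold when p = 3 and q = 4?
Substituting p = 3, q = 4:

LHS = sin(3)² + cos(4)² ≈ 0.4472
RHS = 1

LHS ≠ RHS, so the equation does not hold at this point.

Answer: Fails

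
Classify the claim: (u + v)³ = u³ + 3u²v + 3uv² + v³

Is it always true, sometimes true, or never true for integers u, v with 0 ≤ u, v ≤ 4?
The identity holds for every pair in the range. For instance at (u, v) = (1, 4): both sides equal 125.

Answer: Always true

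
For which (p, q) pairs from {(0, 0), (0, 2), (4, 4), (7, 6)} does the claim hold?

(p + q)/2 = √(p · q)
Testing each pair:
(0, 0): LHS = 0, RHS = 0 → holds
(0, 2): LHS = 1, RHS = 0 → fails
(4, 4): LHS = 4, RHS = 4 → holds
(7, 6): LHS = 13/2, RHS = √(42) ≈ 6.481 → fails

2 of 4 pairs satisfy the claim.

Answer: (0, 0), (4, 4)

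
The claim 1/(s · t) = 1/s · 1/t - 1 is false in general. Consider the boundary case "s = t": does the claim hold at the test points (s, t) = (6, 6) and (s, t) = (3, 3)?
No, fails at both test points

At (6, 6): LHS = 1/36 ≠ RHS = -35/36
At (3, 3): LHS = 1/9 ≠ RHS = -8/9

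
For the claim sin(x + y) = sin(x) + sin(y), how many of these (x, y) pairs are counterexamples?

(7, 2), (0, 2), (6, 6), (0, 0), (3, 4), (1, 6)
4

Testing each pair:
(7, 2): LHS = sin(9) ≈ 0.4121, RHS = sin(7) + sin(2) ≈ 1.566 → counterexample
(0, 2): LHS = sin(2) ≈ 0.9093, RHS = sin(2) ≈ 0.9093 → satisfies claim
(6, 6): LHS = sin(12) ≈ -0.5366, RHS = 2·sin(6) ≈ -0.5588 → counterexample
(0, 0): LHS = 0, RHS = 0 → satisfies claim
(3, 4): LHS = sin(7) ≈ 0.657, RHS = sin(4) + sin(3) ≈ -0.6157 → counterexample
(1, 6): LHS = sin(7) ≈ 0.657, RHS = sin(6) + sin(1) ≈ 0.5621 → counterexample

That makes 4 counterexamples.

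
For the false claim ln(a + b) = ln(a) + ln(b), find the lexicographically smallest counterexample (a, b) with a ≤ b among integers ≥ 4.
(a, b) = (4, 4)

Substituting (4, 4) into the claim:
LHS = ln(4 + 4) = ln(8) ≈ 2.079
RHS = ln(4) + ln(4) = 2·ln(4) ≈ 2.773

Since LHS ≠ RHS, this pair disproves the claim, and no lexicographically smaller pair (a ≤ b, integers ≥ 4) does.

For instance (7, 8) is also a counterexample (LHS = ln(15) ≈ 2.708, RHS = ln(7) + ln(8) ≈ 4.025), but it's lexicographically larger.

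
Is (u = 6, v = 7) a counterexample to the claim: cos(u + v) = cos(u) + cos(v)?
Substituting u = 6, v = 7:
LHS = cos(6 + 7) = cos(13) ≈ 0.9074
RHS = cos(6) + cos(7) ≈ 1.714

Since LHS ≠ RHS, this pair disproves the claim.

Answer: Yes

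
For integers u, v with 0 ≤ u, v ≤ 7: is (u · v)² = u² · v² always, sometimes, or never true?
The identity holds for every pair in the range. For instance at (u, v) = (0, 3): both sides equal 0.

Answer: Always true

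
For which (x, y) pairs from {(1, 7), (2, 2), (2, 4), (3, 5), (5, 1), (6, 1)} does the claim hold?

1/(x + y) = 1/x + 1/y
Testing each pair:
(1, 7): LHS = 1/8, RHS = 8/7 → fails
(2, 2): LHS = 1/4, RHS = 1 → fails
(2, 4): LHS = 1/6, RHS = 3/4 → fails
(3, 5): LHS = 1/8, RHS = 8/15 → fails
(5, 1): LHS = 1/6, RHS = 6/5 → fails
(6, 1): LHS = 1/7, RHS = 7/6 → fails

No pair satisfies the claim.

Answer: None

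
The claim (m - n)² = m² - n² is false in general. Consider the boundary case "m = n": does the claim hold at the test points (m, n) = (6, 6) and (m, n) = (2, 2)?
Yes, holds at both test points

At (6, 6): LHS = 0, RHS = 0 → equal
At (2, 2): LHS = 0, RHS = 0 → equal

So the claim does hold at both of these boundary points, even though it is not an identity.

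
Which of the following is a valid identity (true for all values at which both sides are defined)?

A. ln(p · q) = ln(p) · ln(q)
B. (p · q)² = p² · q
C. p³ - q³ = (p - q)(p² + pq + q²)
A: fails at (3, 3) — LHS = ln(9) ≈ 2.197, RHS = ln(3)² ≈ 1.207.
B: fails at (2, 3) — LHS = 36, RHS = 12.
C: holds — e.g. at (1, 5), both sides equal -124.

Answer: C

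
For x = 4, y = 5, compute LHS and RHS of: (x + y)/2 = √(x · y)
LHS = (4 + 5)/2 = 9/2
RHS = √(4 · 5) = 2·√(5) ≈ 4.472

LHS ≠ RHS (they differ by about 0.02786), so the equation does not hold here.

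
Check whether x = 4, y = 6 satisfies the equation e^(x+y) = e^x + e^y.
Substituting x = 4, y = 6:

LHS = e^(4+6) = e^10 ≈ 22026.5
RHS = e^4 + e^6 ≈ 458

LHS ≠ RHS, so the equation does not hold at this point.

Answer: Fails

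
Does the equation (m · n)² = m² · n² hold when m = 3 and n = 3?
Substituting m = 3, n = 3:

LHS = (3 · 3)² = 81
RHS = 3² · 3² = 81

LHS = RHS, so the equation holds at this point.

Answer: Holds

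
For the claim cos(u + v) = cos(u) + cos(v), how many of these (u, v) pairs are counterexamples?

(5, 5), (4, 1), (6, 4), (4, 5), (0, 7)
5

Testing each pair:
(5, 5): LHS = cos(10) ≈ -0.8391, RHS = 2·cos(5) ≈ 0.5673 → counterexample
(4, 1): LHS = cos(5) ≈ 0.2837, RHS = cos(4) + cos(1) ≈ -0.1133 → counterexample
(6, 4): LHS = cos(10) ≈ -0.8391, RHS = cos(4) + cos(6) ≈ 0.3065 → counterexample
(4, 5): LHS = cos(9) ≈ -0.9111, RHS = cos(4) + cos(5) ≈ -0.37 → counterexample
(0, 7): LHS = cos(7) ≈ 0.7539, RHS = cos(7) + 1 ≈ 1.754 → counterexample

That makes 5 counterexamples.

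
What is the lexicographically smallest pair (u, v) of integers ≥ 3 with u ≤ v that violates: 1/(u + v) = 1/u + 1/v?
(u, v) = (3, 3)

Substituting (3, 3) into the claim:
LHS = 1/(3 + 3) = 1/6
RHS = 1/3 + 1/3 = 2/3

Since LHS ≠ RHS, this pair disproves the claim, and no lexicographically smaller pair (u ≤ v, integers ≥ 3) does.

For instance (6, 10) is also a counterexample (LHS = 1/16, RHS = 4/15), but it's lexicographically larger.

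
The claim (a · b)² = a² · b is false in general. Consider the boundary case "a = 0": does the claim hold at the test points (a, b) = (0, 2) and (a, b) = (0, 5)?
At (0, 2): LHS = 0, RHS = 0 → equal
At (0, 5): LHS = 0, RHS = 0 → equal

So the claim does hold at both of these boundary points, even though it is not an identity.

Answer: Yes, holds at both test points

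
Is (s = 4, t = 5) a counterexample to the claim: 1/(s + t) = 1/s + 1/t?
Substituting s = 4, t = 5:
LHS = 1/(4 + 5) = 1/9
RHS = 1/4 + 1/5 = 9/20

Since LHS ≠ RHS, this pair disproves the claim.

Answer: Yes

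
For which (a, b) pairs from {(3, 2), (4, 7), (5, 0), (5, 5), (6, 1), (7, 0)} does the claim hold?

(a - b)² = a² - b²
Testing each pair:
(3, 2): LHS = 1, RHS = 5 → fails
(4, 7): LHS = 9, RHS = -33 → fails
(5, 0): LHS = 25, RHS = 25 → holds
(5, 5): LHS = 0, RHS = 0 → holds
(6, 1): LHS = 25, RHS = 35 → fails
(7, 0): LHS = 49, RHS = 49 → holds

3 of 6 pairs satisfy the claim.

Answer: (5, 0), (5, 5), (7, 0)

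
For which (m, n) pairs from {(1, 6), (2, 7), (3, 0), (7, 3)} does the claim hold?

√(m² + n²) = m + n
(3, 0)

Testing each pair:
(1, 6): LHS = √(37) ≈ 6.083, RHS = 7 → fails
(2, 7): LHS = √(53) ≈ 7.28, RHS = 9 → fails
(3, 0): LHS = 3, RHS = 3 → holds
(7, 3): LHS = √(58) ≈ 7.616, RHS = 10 → fails

1 of 4 pairs satisfies the claim.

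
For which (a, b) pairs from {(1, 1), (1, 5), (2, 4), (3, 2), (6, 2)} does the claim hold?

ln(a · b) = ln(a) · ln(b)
Testing each pair:
(1, 1): LHS = 0, RHS = 0 → holds
(1, 5): LHS = ln(5) ≈ 1.609, RHS = 0 → fails
(2, 4): LHS = ln(8) ≈ 2.079, RHS = ln(2)·ln(4) ≈ 0.9609 → fails
(3, 2): LHS = ln(6) ≈ 1.792, RHS = ln(2)·ln(3) ≈ 0.7615 → fails
(6, 2): LHS = ln(12) ≈ 2.485, RHS = ln(2)·ln(6) ≈ 1.242 → fails

1 of 5 pairs satisfies the claim.

Answer: (1, 1)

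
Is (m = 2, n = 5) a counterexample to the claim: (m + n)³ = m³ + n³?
Yes

Substituting m = 2, n = 5:
LHS = (2 + 5)³ = 343
RHS = 2³ + 5³ = 133

Since LHS ≠ RHS, this pair disproves the claim.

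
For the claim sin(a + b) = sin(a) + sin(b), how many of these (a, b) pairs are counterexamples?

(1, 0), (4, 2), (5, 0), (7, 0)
1

Testing each pair:
(1, 0): LHS = sin(1) ≈ 0.8415, RHS = sin(1) ≈ 0.8415 → satisfies claim
(4, 2): LHS = sin(6) ≈ -0.2794, RHS = sin(4) + sin(2) ≈ 0.1525 → counterexample
(5, 0): LHS = sin(5) ≈ -0.9589, RHS = sin(5) ≈ -0.9589 → satisfies claim
(7, 0): LHS = sin(7) ≈ 0.657, RHS = sin(7) ≈ 0.657 → satisfies claim

That makes 1 counterexample.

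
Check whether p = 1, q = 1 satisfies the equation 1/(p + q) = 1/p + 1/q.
Substituting p = 1, q = 1:

LHS = 1/(1 + 1) = 1/2
RHS = 1/1 + 1/1 = 2

LHS ≠ RHS, so the equation does not hold at this point.

Answer: Fails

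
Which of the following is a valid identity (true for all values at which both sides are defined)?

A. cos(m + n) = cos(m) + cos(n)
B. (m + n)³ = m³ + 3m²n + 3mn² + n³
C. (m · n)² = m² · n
B

A: fails at (2, 7) — LHS = cos(9) ≈ -0.9111, RHS = cos(2) + cos(7) ≈ 0.3378.
B: holds — e.g. at (1, 3), both sides equal 64.
C: fails at (4, 5) — LHS = 400, RHS = 80.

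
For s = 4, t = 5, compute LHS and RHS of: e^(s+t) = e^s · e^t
LHS = e^(4+5) = e^9 ≈ 8103
RHS = e^4 · e^5 = e^9 ≈ 8103

LHS = RHS: the two sides agree.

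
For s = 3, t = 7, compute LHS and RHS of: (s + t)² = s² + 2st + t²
LHS = (3 + 7)² = 100
RHS = 3² + 2·3·7 + 7² = 100

LHS = RHS: the two sides agree.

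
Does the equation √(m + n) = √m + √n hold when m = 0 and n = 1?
Holds

Substituting m = 0, n = 1:

LHS = √(0 + 1) = 1
RHS = √0 + √1 = 1

LHS = RHS, so the equation holds at this point.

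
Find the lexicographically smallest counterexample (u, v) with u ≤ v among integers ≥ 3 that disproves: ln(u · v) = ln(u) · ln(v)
(u, v) = (3, 3)

Substituting (3, 3) into the claim:
LHS = ln(3 · 3) = ln(9) ≈ 2.197
RHS = ln(3) · ln(3) = ln(3)² ≈ 1.207

Since LHS ≠ RHS, this pair disproves the claim, and no lexicographically smaller pair (u ≤ v, integers ≥ 3) does.

For instance (5, 6) is also a counterexample (LHS = ln(30) ≈ 3.401, RHS = ln(5)·ln(6) ≈ 2.884), but it's lexicographically larger.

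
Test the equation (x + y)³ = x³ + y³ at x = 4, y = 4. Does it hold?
Fails

Substituting x = 4, y = 4:

LHS = (4 + 4)³ = 512
RHS = 4³ + 4³ = 128

LHS ≠ RHS, so the equation does not hold at this point.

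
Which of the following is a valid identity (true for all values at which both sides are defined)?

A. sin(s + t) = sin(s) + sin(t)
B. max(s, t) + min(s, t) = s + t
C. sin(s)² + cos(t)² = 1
B

A: fails at (3, 5) — LHS = sin(8) ≈ 0.9894, RHS = sin(5) + sin(3) ≈ -0.8178.
B: holds — e.g. at (3, 3), both sides equal 6.
C: fails at (5, 8) — LHS = cos(8)² + sin(5)² ≈ 0.9407, RHS = 1.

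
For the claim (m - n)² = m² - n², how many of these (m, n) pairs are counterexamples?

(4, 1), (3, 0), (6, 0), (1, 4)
2

Testing each pair:
(4, 1): LHS = 9, RHS = 15 → counterexample
(3, 0): LHS = 9, RHS = 9 → satisfies claim
(6, 0): LHS = 36, RHS = 36 → satisfies claim
(1, 4): LHS = 9, RHS = -15 → counterexample

That makes 2 counterexamples.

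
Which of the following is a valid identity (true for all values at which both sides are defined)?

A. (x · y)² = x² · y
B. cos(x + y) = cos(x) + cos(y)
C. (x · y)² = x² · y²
C

A: fails at (2, 4) — LHS = 64, RHS = 16.
B: fails at (1, 3) — LHS = cos(4) ≈ -0.6536, RHS = cos(3) + cos(1) ≈ -0.4497.
C: holds — e.g. at (2, 7), both sides equal 196.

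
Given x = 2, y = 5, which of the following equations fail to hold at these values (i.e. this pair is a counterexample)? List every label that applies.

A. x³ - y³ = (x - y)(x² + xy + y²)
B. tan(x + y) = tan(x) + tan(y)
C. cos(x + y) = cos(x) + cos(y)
B, C

Evaluating each claim at the given values:
A. LHS = -117, RHS = -117 → holds here (LHS = RHS)
B. LHS = tan(7) ≈ 0.8714, RHS = tan(5) + tan(2) ≈ -5.566 → fails here (LHS ≠ RHS)
C. LHS = cos(7) ≈ 0.7539, RHS = cos(2) + cos(5) ≈ -0.1325 → fails here (LHS ≠ RHS)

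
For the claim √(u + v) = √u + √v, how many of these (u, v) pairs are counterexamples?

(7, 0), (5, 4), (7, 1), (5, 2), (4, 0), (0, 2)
Testing each pair:
(7, 0): LHS = √(7) ≈ 2.646, RHS = √(7) ≈ 2.646 → satisfies claim
(5, 4): LHS = 3, RHS = 2 + √(5) ≈ 4.236 → counterexample
(7, 1): LHS = 2·√(2) ≈ 2.828, RHS = 1 + √(7) ≈ 3.646 → counterexample
(5, 2): LHS = √(7) ≈ 2.646, RHS = √(2) + √(5) ≈ 3.65 → counterexample
(4, 0): LHS = 2, RHS = 2 → satisfies claim
(0, 2): LHS = √(2) ≈ 1.414, RHS = √(2) ≈ 1.414 → satisfies claim

That makes 3 counterexamples.

Answer: 3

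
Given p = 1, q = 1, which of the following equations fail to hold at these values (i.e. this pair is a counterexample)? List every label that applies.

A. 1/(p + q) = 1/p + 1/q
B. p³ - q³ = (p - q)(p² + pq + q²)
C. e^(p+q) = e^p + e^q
A, C

Evaluating each claim at the given values:
A. LHS = 1/2, RHS = 2 → fails here (LHS ≠ RHS)
B. LHS = 0, RHS = 0 → holds here (LHS = RHS)
C. LHS = e^2 ≈ 7.389, RHS = 2·e ≈ 5.437 → fails here (LHS ≠ RHS)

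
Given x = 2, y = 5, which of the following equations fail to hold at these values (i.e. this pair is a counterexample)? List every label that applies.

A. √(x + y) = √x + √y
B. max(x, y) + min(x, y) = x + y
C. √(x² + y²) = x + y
Evaluating each claim at the given values:
A. LHS = √(7) ≈ 2.646, RHS = √(2) + √(5) ≈ 3.65 → fails here (LHS ≠ RHS)
B. LHS = 7, RHS = 7 → holds here (LHS = RHS)
C. LHS = √(29) ≈ 5.385, RHS = 7 → fails here (LHS ≠ RHS)

Answer: A, C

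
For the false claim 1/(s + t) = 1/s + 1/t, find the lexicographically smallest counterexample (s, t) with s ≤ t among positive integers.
(s, t) = (1, 1)

Substituting (1, 1) into the claim:
LHS = 1/(1 + 1) = 1/2
RHS = 1/1 + 1/1 = 2

Since LHS ≠ RHS, this pair disproves the claim, and no lexicographically smaller pair (s ≤ t, positive integers) does.

For instance (4, 6) is also a counterexample (LHS = 1/10, RHS = 5/12), but it's lexicographically larger.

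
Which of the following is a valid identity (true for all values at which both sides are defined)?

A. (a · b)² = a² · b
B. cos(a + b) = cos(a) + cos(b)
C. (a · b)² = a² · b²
C

A: fails at (3, 4) — LHS = 144, RHS = 36.
B: fails at (1, 5) — LHS = cos(6) ≈ 0.9602, RHS = cos(5) + cos(1) ≈ 0.824.
C: holds — e.g. at (3, 3), both sides equal 81.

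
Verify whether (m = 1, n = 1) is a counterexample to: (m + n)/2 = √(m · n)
Substituting m = 1, n = 1:
LHS = (1 + 1)/2 = 1
RHS = √(1 · 1) = 1

The sides agree, so this pair does not disprove the claim.

Answer: No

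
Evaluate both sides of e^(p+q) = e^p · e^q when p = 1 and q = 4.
LHS = e^(1+4) = e^5 ≈ 148.4
RHS = e^1 · e^4 = e^5 ≈ 148.4

LHS = RHS: the two sides agree.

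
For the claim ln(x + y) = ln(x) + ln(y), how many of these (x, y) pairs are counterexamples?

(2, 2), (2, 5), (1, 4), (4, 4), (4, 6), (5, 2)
5

Testing each pair:
(2, 2): LHS = ln(4) ≈ 1.386, RHS = 2·ln(2) ≈ 1.386 → satisfies claim
(2, 5): LHS = ln(7) ≈ 1.946, RHS = ln(2) + ln(5) ≈ 2.303 → counterexample
(1, 4): LHS = ln(5) ≈ 1.609, RHS = ln(4) ≈ 1.386 → counterexample
(4, 4): LHS = ln(8) ≈ 2.079, RHS = 2·ln(4) ≈ 2.773 → counterexample
(4, 6): LHS = ln(10) ≈ 2.303, RHS = ln(4) + ln(6) ≈ 3.178 → counterexample
(5, 2): LHS = ln(7) ≈ 1.946, RHS = ln(2) + ln(5) ≈ 2.303 → counterexample

That makes 5 counterexamples.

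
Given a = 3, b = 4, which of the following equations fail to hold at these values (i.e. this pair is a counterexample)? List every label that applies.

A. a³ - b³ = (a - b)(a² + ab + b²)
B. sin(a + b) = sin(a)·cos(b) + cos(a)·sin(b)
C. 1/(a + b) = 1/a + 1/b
Evaluating each claim at the given values:
A. LHS = -37, RHS = -37 → holds here (LHS = RHS)
B. LHS = sin(7) ≈ 0.657, RHS = sin(3)·cos(4) + sin(4)·cos(3) ≈ 0.657 → holds here (LHS = RHS)
C. LHS = 1/7, RHS = 7/12 → fails here (LHS ≠ RHS)

Answer: C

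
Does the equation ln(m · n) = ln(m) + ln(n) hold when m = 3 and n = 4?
Substituting m = 3, n = 4:

LHS = ln(3 · 4) = ln(12) ≈ 2.485
RHS = ln(3) + ln(4) ≈ 2.485

LHS = RHS, so the equation holds at this point.

Answer: Holds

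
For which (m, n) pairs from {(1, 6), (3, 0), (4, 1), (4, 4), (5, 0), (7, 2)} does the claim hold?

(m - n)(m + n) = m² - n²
Testing each pair:
(1, 6): LHS = -35, RHS = -35 → holds
(3, 0): LHS = 9, RHS = 9 → holds
(4, 1): LHS = 15, RHS = 15 → holds
(4, 4): LHS = 0, RHS = 0 → holds
(5, 0): LHS = 25, RHS = 25 → holds
(7, 2): LHS = 45, RHS = 45 → holds

Every pair satisfies the claim.

Answer: All pairs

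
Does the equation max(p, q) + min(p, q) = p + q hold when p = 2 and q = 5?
Holds

Substituting p = 2, q = 5:

LHS = max(2, 5) + min(2, 5) = 7
RHS = 2 + 5 = 7

LHS = RHS, so the equation holds at this point.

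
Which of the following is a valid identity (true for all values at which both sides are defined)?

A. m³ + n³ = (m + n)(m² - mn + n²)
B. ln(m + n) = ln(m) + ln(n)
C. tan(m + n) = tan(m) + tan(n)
A: holds — e.g. at (1, 3), both sides equal 28.
B: fails at (1, 4) — LHS = ln(5) ≈ 1.609, RHS = ln(4) ≈ 1.386.
C: fails at (2, 4) — LHS = tan(6) ≈ -0.291, RHS = tan(2) + tan(4) ≈ -1.027.

Answer: A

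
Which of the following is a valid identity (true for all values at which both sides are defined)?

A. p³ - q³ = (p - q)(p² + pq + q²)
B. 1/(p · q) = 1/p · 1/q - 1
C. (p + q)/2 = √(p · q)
A

A: holds — e.g. at (2, 7), both sides equal -335.
B: fails at (1, 2) — LHS = 1/2, RHS = -1/2.
C: fails at (2, 4) — LHS = 3, RHS = 2·√(2) ≈ 2.828.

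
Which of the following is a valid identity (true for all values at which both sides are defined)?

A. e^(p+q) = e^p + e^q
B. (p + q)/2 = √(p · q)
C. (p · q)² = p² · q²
A: fails at (3, 7) — LHS = e^10 ≈ 22026.5, RHS = e^3 + e^7 ≈ 1117.
B: fails at (2, 4) — LHS = 3, RHS = 2·√(2) ≈ 2.828.
C: holds — e.g. at (2, 3), both sides equal 36.

Answer: C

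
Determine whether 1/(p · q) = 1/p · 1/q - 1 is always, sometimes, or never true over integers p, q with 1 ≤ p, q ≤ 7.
Never true

The claim fails for every pair in the range. For instance at (p, q) = (2, 2): LHS = 1/4, RHS = -3/4.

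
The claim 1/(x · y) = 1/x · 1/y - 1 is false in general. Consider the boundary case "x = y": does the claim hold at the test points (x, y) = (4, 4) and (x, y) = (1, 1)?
At (4, 4): LHS = 1/16 ≠ RHS = -15/16
At (1, 1): LHS = 1 ≠ RHS = 0

Answer: No, fails at both test points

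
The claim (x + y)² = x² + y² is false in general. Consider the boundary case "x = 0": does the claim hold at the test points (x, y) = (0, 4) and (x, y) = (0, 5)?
Yes, holds at both test points

At (0, 4): LHS = 16, RHS = 16 → equal
At (0, 5): LHS = 25, RHS = 25 → equal

So the claim does hold at both of these boundary points, even though it is not an identity.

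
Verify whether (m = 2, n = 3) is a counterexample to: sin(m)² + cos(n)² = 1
Yes

Substituting m = 2, n = 3:
LHS = sin(2)² + cos(3)² ≈ 1.807
RHS = 1

Since LHS ≠ RHS, this pair disproves the claim.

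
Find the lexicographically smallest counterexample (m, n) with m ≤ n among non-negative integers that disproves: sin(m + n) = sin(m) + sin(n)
(m, n) = (1, 1)

At (0, 1): both sides equal sin(1) ≈ 0.8415, so it holds there.
At (0, 5): both sides equal sin(5) ≈ -0.9589, so it holds there.

Substituting (1, 1) into the claim:
LHS = sin(1 + 1) = sin(2) ≈ 0.9093
RHS = sin(1) + sin(1) = 2·sin(1) ≈ 1.683

Since LHS ≠ RHS, this pair disproves the claim, and no lexicographically smaller pair (m ≤ n, non-negative integers) does.

For instance (6, 7) is also a counterexample (LHS = sin(13) ≈ 0.4202, RHS = sin(6) + sin(7) ≈ 0.3776), but it's lexicographically larger.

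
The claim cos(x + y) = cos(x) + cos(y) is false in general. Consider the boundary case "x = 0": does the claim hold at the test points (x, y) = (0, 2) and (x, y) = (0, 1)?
At (0, 2): LHS = cos(2) ≈ -0.4161 ≠ RHS = cos(2) + 1 ≈ 0.5839
At (0, 1): LHS = cos(1) ≈ 0.5403 ≠ RHS = cos(1) + 1 ≈ 1.54

Answer: No, fails at both test points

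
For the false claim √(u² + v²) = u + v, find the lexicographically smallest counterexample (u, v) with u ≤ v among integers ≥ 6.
Substituting (6, 6) into the claim:
LHS = √(6² + 6²) = 6·√(2) ≈ 8.485
RHS = 6 + 6 = 12

Since LHS ≠ RHS, this pair disproves the claim, and no lexicographically smaller pair (u ≤ v, integers ≥ 6) does.

For instance (11, 13) is also a counterexample (LHS = √(290) ≈ 17.03, RHS = 24), but it's lexicographically larger.

Answer: (u, v) = (6, 6)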